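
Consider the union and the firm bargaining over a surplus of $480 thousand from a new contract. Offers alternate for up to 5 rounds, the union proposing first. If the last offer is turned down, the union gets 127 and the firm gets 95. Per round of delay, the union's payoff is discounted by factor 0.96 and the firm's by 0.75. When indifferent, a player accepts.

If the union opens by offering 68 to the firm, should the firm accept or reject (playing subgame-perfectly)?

Round 5 (the union proposes): the firm gets 95 if talks fail, so the union offers 95 and keeps 385.
Round 4 (the firm proposes): the union can get 385 next round, worth 0.96 × 385 = 369.6 now; the firm offers that and keeps 110.4.
Round 3 (the union proposes): the firm can get 110.4 next round, worth 0.75 × 110.4 = 82.8 now, so the union offers 82.8, keeping 397.2.
Round 2 (the firm proposes): the union can get 397.2 next round, worth 0.96 × 397.2 = 381.312 now, so the firm offers 381.312, keeping 98.688.
So by rejecting in round 1, the firm gets 98.688 next round, worth 0.75 × 98.688 = 74.016 now.
Offer 68 < 74.016, so the firm rejects.

Reject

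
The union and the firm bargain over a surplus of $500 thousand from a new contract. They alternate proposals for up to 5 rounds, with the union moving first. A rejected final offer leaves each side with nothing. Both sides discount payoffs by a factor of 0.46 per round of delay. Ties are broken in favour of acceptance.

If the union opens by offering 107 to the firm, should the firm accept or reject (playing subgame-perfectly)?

Round 5 (the union proposes): the firm will accept anything ≥ 0, so the union offers 0 and keeps 500.
Round 4 (the firm proposes): the union can get 500 next round, worth 0.46 × 500 = 230 now, so the firm offers 230, keeping 270.
Round 3 (the union proposes): the firm can get 270 next round, worth 0.46 × 270 = 124.2 now; the union offers that and keeps 375.8.
Round 2 (the firm proposes): the union can get 375.8 next round, worth 0.46 × 375.8 = 172.868 now. The firm offers 172.868 and keeps 500 − 172.868 = 327.132.
So by rejecting in round 1, the firm gets 327.132 next round, worth 0.46 × 327.132 = 150.48072 now.
Offer 107 < 150.48072, so the firm rejects.

Reject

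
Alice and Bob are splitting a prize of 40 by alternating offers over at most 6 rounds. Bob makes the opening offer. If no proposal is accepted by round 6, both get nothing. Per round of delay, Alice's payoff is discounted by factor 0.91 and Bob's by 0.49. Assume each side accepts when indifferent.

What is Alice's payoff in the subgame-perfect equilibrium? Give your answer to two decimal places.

Work backward from the last round.
Round 6 (Alice proposes): rejection yields 0 for Bob; Alice offers 0 and keeps 40.
Round 5 (Bob proposes): Alice can get 40 next round, worth 0.91 × 40 = 36.4 now. Bob offers 36.4 and keeps 40 − 36.4 = 3.6.
Round 4 (Alice proposes): Bob can get 3.6 next round, worth 0.49 × 3.6 = 1.764 now; Alice offers that and keeps 38.236.
Round 3 (Bob proposes): Alice can get 38.236 next round, worth 0.91 × 38.236 = 34.79476 now, so Bob offers 34.79476, keeping 5.20524.
Round 2 (Alice proposes): Bob can get 5.20524 next round, worth 0.49 × 5.20524 = 2.5505676 now, so Alice offers 2.5505676, keeping 37.4494324.
Round 1 (Bob proposes): Alice can get 37.4494324 next round, worth 0.91 × 37.4494324 = 34.078983484 now. Bob offers 34.078983484 and keeps 40 − 34.078983484 = 5.921016516.

34.08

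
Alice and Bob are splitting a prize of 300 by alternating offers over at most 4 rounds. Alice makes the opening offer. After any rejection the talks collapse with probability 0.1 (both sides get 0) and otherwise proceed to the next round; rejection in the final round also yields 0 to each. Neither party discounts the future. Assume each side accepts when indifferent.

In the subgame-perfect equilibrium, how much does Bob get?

245.7

Round 4 (Bob proposes): Alice will accept anything ≥ 0, so Bob offers 0 and keeps 300.
Round 3 (Alice proposes): rejecting gives Bob an expected 0.9 × 300 = 270. Alice offers 270 and keeps 300 − 270 = 30.
Round 2 (Bob proposes): rejecting gives Alice an expected 0.9 × 30 = 27. Bob offers 27 and keeps 300 − 27 = 273.
Round 1 (Alice proposes): rejecting gives Bob an expected 0.9 × 273 = 245.7. Alice offers 245.7 and keeps 300 − 245.7 = 54.3.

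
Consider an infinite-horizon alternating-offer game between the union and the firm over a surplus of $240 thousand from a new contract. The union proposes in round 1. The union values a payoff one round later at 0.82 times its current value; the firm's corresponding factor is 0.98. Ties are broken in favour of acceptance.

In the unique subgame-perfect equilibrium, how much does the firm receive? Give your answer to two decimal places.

215.56

Let x be the union's share when the union proposes and y be the firm's share when the firm proposes.
The firm accepts iff offered ≥ 0.98·y, so x = 240 − 0.98y. Symmetrically y = 240 − 0.82x.
Substituting: x = 240 − 0.98(240 − 0.82x), giving x(1 − 0.82·0.98) = 240(1 − 0.98).
So x = 240 × 0.02 / 0.1964 ≈ 24.4399, and the firm receives 240 − x ≈ 215.5601.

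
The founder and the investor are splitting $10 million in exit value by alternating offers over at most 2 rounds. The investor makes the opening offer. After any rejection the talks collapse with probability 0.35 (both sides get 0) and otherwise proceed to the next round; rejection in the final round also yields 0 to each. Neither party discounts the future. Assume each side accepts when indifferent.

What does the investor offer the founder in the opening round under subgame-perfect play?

Round 2 (the founder proposes): the investor will accept anything ≥ 0, so the founder offers 0 and keeps 10.
Round 1 (the investor proposes): rejecting gives the founder an expected 0.65 × 10 = 6.5; the investor offers that and keeps 3.5.

6.5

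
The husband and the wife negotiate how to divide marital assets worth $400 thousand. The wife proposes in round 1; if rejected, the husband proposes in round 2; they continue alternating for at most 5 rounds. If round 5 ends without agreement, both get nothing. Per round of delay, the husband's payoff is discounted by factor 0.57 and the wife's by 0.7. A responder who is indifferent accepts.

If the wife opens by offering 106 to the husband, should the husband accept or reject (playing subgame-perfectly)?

Accept

Round 5 (the wife proposes): rejection yields 0 for the husband; the wife offers 0 and keeps 400.
Round 4 (the husband proposes): the wife can get 400 next round, worth 0.7 × 400 = 280 now. The husband offers 280 and keeps 400 − 280 = 120.
Round 3 (the wife proposes): the husband can get 120 next round, worth 0.57 × 120 = 68.4 now. The wife offers 68.4 and keeps 400 − 68.4 = 331.6.
Round 2 (the husband proposes): the wife can get 331.6 next round, worth 0.7 × 331.6 = 232.12 now; the husband offers that and keeps 167.88.
So by rejecting in round 1, the husband gets 167.88 next round, worth 0.57 × 167.88 = 95.6916 now.
Offer 106 ≥ 95.6916, so the husband accepts.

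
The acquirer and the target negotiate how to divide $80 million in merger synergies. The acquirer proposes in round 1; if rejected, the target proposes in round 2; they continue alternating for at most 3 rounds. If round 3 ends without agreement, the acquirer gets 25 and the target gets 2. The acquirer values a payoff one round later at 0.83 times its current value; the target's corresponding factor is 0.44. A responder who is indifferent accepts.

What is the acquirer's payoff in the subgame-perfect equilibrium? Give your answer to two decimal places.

Round 3 (the acquirer proposes): the target gets 2 if talks fail, so the acquirer offers 2 and keeps 78.
Round 2 (the target proposes): the acquirer can get 78 next round, worth 0.83 × 78 = 64.74 now, so the target offers 64.74, keeping 15.26.
Round 1 (the acquirer proposes): the target can get 15.26 next round, worth 0.44 × 15.26 = 6.7144 now, so the acquirer offers 6.7144, keeping 73.2856.

73.29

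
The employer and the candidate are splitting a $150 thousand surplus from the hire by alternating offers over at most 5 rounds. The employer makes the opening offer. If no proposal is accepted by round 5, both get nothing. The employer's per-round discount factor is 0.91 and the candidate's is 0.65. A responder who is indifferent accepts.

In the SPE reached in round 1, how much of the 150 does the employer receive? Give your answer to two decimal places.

136.03

Round 5 (the employer proposes): rejection yields 0 for the candidate; the employer offers 0 and keeps 150.
Round 4 (the candidate proposes): the employer can get 150 next round, worth 0.91 × 150 = 136.5 now. The candidate offers 136.5 and keeps 150 − 136.5 = 13.5.
Round 3 (the employer proposes): the candidate can get 13.5 next round, worth 0.65 × 13.5 = 8.775 now. The employer offers 8.775 and keeps 150 − 8.775 = 141.225.
Round 2 (the candidate proposes): the employer can get 141.225 next round, worth 0.91 × 141.225 = 128.51475 now. The candidate offers 128.51475 and keeps 150 − 128.51475 = 21.48525.
Round 1 (the employer proposes): the candidate can get 21.48525 next round, worth 0.65 × 21.48525 = 13.9654125 now, so the employer offers 13.9654125, keeping 136.0345875.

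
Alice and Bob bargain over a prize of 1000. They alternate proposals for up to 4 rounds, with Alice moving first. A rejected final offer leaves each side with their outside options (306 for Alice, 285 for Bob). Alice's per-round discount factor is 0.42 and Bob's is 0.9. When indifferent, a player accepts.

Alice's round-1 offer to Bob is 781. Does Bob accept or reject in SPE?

Work out Bob's continuation value if the offer is rejected.
Round 4 (Bob proposes): Alice gets 306 if talks fail, so Bob offers 306 and keeps 694.
Round 3 (Alice proposes): Bob can get 694 next round, worth 0.9 × 694 = 624.6 now; Alice offers that and keeps 375.4.
Round 2 (Bob proposes): Alice can get 375.4 next round, worth 0.42 × 375.4 = 157.668 now; Bob offers that and keeps 842.332.
So by rejecting in round 1, Bob gets 842.332 next round, worth 0.9 × 842.332 = 758.0988 now.
Offer 781 ≥ 758.0988, so Bob accepts.

Accept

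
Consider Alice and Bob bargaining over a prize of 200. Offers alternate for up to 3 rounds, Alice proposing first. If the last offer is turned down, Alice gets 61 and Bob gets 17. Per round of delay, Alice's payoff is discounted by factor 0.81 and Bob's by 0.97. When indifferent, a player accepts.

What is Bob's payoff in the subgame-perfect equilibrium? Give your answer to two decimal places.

50.22

Round 3 (Alice proposes): Bob gets 17 if talks fail, so Alice offers 17 and keeps 183.
Round 2 (Bob proposes): Alice can get 183 next round, worth 0.81 × 183 = 148.23 now; Bob offers that and keeps 51.77.
Round 1 (Alice proposes): Bob can get 51.77 next round, worth 0.97 × 51.77 = 50.2169 now. Alice offers 50.2169 and keeps 200 − 50.2169 = 149.7831.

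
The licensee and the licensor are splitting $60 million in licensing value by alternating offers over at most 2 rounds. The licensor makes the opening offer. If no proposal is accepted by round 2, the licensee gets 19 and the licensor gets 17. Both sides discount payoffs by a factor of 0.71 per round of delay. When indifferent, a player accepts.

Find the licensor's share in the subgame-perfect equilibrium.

Round 2 (the licensee proposes): the licensor gets 17 if talks fail, so the licensee offers 17 and keeps 43.
Round 1 (the licensor proposes): the licensee can get 43 next round, worth 0.71 × 43 = 30.53 now; the licensor offers that and keeps 29.47.

29.47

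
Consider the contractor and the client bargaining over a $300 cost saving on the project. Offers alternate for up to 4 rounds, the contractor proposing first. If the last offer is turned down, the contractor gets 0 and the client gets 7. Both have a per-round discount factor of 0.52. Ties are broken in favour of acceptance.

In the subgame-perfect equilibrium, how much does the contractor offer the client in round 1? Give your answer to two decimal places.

117.06

Work backward from the last round.
Round 4 (the client proposes): the contractor will accept anything ≥ 0, so the client offers 0 and keeps 300.
Round 3 (the contractor proposes): the client can get 300 next round, worth 0.52 × 300 = 156 now. The contractor offers 156 and keeps 300 − 156 = 144.
Round 2 (the client proposes): the contractor can get 144 next round, worth 0.52 × 144 = 74.88 now. The client offers 74.88 and keeps 300 − 74.88 = 225.12.
Round 1 (the contractor proposes): the client can get 225.12 next round, worth 0.52 × 225.12 = 117.0624 now, so the contractor offers 117.0624, keeping 182.9376.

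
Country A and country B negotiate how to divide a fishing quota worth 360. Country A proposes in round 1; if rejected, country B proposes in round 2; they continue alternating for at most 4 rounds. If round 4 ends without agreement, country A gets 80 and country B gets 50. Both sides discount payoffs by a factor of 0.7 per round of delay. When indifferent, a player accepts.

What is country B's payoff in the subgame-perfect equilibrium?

171.64

Round 4 (country B proposes): country A gets 80 if talks fail, so country B offers 80 and keeps 280.
Round 3 (country A proposes): country B can get 280 next round, worth 0.7 × 280 = 196 now, so country A offers 196, keeping 164.
Round 2 (country B proposes): country A can get 164 next round, worth 0.7 × 164 = 114.8 now; country B offers that and keeps 245.2.
Round 1 (country A proposes): country B can get 245.2 next round, worth 0.7 × 245.2 = 171.64 now; country A offers that and keeps 188.36.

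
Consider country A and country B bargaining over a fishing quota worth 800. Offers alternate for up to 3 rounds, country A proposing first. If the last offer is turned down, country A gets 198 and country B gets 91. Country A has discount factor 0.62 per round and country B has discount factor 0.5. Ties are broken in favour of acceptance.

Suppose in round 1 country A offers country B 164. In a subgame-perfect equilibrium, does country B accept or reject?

Reject

Round 3 (country A proposes): country B gets 91 if talks fail, so country A offers 91 and keeps 709.
Round 2 (country B proposes): country A can get 709 next round, worth 0.62 × 709 = 439.58 now; country B offers that and keeps 360.42.
So by rejecting in round 1, country B gets 360.42 next round, worth 0.5 × 360.42 = 180.21 now.
Offer 164 < 180.21, so country B rejects.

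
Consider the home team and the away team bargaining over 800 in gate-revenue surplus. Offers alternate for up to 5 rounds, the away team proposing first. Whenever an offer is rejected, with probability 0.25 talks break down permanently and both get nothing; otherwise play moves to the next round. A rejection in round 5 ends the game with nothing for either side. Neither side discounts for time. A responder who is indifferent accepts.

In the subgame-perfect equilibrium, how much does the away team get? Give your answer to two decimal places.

565.63

Round 5 (the away team proposes): rejection yields 0 for the home team; the away team offers 0 and keeps 800.
Round 4 (the home team proposes): rejecting gives the away team an expected 0.75 × 800 = 600, so the home team offers 600, keeping 200.
Round 3 (the away team proposes): rejecting gives the home team an expected 0.75 × 200 = 150. The away team offers 150 and keeps 800 − 150 = 650.
Round 2 (the home team proposes): rejecting gives the away team an expected 0.75 × 650 = 487.5; the home team offers that and keeps 312.5.
Round 1 (the away team proposes): rejecting gives the home team an expected 0.75 × 312.5 = 234.375; the away team offers that and keeps 565.625.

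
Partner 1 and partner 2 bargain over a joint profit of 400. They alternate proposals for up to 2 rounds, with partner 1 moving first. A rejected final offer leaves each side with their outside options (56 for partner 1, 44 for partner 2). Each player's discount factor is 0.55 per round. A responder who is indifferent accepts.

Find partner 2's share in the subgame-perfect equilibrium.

189.2

Solve by backward induction from round 2.
Round 2 (partner 2 proposes): partner 1 gets 56 if talks fail, so partner 2 offers 56 and keeps 344.
Round 1 (partner 1 proposes): partner 2 can get 344 next round, worth 0.55 × 344 = 189.2 now; partner 1 offers that and keeps 210.8.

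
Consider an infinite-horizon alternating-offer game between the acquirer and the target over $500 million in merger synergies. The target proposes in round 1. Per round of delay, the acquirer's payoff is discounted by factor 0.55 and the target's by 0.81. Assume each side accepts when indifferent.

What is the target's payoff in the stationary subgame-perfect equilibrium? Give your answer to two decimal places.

In a stationary SPE each proposer offers the other exactly their discounted continuation value.
If the target keeps x when proposing and the acquirer keeps y when proposing, then x = 500 − 0.55y and y = 500 − 0.81x.
Solving: x = 500(1 − 0.55) / (1 − 0.81·0.55) = 225 / 0.5545 ≈ 405.7710.
The acquirer gets 500 − 405.7710 ≈ 94.2290.

405.77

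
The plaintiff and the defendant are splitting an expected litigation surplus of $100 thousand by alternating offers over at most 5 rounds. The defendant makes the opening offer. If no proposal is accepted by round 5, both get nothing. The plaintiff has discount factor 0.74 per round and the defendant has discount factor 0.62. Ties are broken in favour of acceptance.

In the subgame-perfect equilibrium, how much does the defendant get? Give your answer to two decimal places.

58.98

By backward induction:
Round 5 (the defendant proposes): the plaintiff will accept anything ≥ 0, so the defendant offers 0 and keeps 100.
Round 4 (the plaintiff proposes): the defendant can get 100 next round, worth 0.62 × 100 = 62 now. The plaintiff offers 62 and keeps 100 − 62 = 38.
Round 3 (the defendant proposes): the plaintiff can get 38 next round, worth 0.74 × 38 = 28.12 now. The defendant offers 28.12 and keeps 100 − 28.12 = 71.88.
Round 2 (the plaintiff proposes): the defendant can get 71.88 next round, worth 0.62 × 71.88 = 44.5656 now. The plaintiff offers 44.5656 and keeps 100 − 44.5656 = 55.4344.
Round 1 (the defendant proposes): the plaintiff can get 55.4344 next round, worth 0.74 × 55.4344 = 41.021456 now, so the defendant offers 41.021456, keeping 58.978544.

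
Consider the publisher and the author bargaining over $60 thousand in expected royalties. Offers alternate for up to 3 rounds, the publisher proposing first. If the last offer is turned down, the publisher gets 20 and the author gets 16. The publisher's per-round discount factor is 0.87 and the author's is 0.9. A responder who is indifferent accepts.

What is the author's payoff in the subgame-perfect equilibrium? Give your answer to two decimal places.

Round 3 (the publisher proposes): the author gets 16 if talks fail, so the publisher offers 16 and keeps 44.
Round 2 (the author proposes): the publisher can get 44 next round, worth 0.87 × 44 = 38.28 now; the author offers that and keeps 21.72.
Round 1 (the publisher proposes): the author can get 21.72 next round, worth 0.9 × 21.72 = 19.548 now. The publisher offers 19.548 and keeps 60 − 19.548 = 40.452.

19.55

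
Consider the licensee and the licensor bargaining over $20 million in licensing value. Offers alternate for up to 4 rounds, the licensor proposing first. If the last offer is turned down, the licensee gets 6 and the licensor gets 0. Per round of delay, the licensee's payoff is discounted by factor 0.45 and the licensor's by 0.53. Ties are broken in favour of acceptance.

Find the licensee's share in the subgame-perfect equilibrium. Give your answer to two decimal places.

Solve by backward induction from round 4.
Round 4 (the licensee proposes): rejection yields 0 for the licensor; the licensee offers 0 and keeps 20.
Round 3 (the licensor proposes): the licensee can get 20 next round, worth 0.45 × 20 = 9 now, so the licensor offers 9, keeping 11.
Round 2 (the licensee proposes): the licensor can get 11 next round, worth 0.53 × 11 = 5.83 now; the licensee offers that and keeps 14.17.
Round 1 (the licensor proposes): the licensee can get 14.17 next round, worth 0.45 × 14.17 = 6.3765 now. The licensor offers 6.3765 and keeps 20 − 6.3765 = 13.6235.

6.38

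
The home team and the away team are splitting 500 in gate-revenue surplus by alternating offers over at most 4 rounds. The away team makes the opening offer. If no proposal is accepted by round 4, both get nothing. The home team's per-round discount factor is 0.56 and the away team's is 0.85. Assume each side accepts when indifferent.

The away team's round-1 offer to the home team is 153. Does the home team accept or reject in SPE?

Round 4 (the home team proposes): rejection yields 0 for the away team; the home team offers 0 and keeps 500.
Round 3 (the away team proposes): the home team can get 500 next round, worth 0.56 × 500 = 280 now, so the away team offers 280, keeping 220.
Round 2 (the home team proposes): the away team can get 220 next round, worth 0.85 × 220 = 187 now; the home team offers that and keeps 313.
So by rejecting in round 1, the home team gets 313 next round, worth 0.56 × 313 = 175.28 now.
Offer 153 < 175.28, so the home team rejects.

Reject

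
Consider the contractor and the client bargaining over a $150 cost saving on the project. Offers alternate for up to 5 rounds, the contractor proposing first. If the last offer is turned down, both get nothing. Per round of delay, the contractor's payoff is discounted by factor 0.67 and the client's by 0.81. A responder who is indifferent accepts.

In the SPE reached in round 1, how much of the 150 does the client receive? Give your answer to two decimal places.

Round 5 (the contractor proposes): the client will accept anything ≥ 0, so the contractor offers 0 and keeps 150.
Round 4 (the client proposes): the contractor can get 150 next round, worth 0.67 × 150 = 100.5 now; the client offers that and keeps 49.5.
Round 3 (the contractor proposes): the client can get 49.5 next round, worth 0.81 × 49.5 = 40.095 now, so the contractor offers 40.095, keeping 109.905.
Round 2 (the client proposes): the contractor can get 109.905 next round, worth 0.67 × 109.905 = 73.63635 now. The client offers 73.63635 and keeps 150 − 73.63635 = 76.36365.
Round 1 (the contractor proposes): the client can get 76.36365 next round, worth 0.81 × 76.36365 = 61.8545565 now; the contractor offers that and keeps 88.1454435.

61.85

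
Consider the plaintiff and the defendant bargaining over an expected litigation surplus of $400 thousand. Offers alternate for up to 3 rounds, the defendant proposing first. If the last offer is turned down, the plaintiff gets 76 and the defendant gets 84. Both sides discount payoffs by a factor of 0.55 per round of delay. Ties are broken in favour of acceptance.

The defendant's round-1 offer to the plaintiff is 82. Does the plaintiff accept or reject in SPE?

Work out the plaintiff's continuation value if the offer is rejected.
Round 3 (the defendant proposes): the plaintiff gets 76 if talks fail, so the defendant offers 76 and keeps 324.
Round 2 (the plaintiff proposes): the defendant can get 324 next round, worth 0.55 × 324 = 178.2 now. The plaintiff offers 178.2 and keeps 400 − 178.2 = 221.8.
So by rejecting in round 1, the plaintiff gets 221.8 next round, worth 0.55 × 221.8 = 121.99 now.
Offer 82 < 121.99, so the plaintiff rejects.

Reject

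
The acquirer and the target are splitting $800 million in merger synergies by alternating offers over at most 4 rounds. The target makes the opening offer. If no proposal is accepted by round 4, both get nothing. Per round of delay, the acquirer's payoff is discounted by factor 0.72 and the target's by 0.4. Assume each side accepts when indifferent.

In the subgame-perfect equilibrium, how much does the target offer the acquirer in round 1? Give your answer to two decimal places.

Round 4 (the acquirer proposes): rejection yields 0 for the target; the acquirer offers 0 and keeps 800.
Round 3 (the target proposes): the acquirer can get 800 next round, worth 0.72 × 800 = 576 now; the target offers that and keeps 224.
Round 2 (the acquirer proposes): the target can get 224 next round, worth 0.4 × 224 = 89.6 now. The acquirer offers 89.6 and keeps 800 − 89.6 = 710.4.
Round 1 (the target proposes): the acquirer can get 710.4 next round, worth 0.72 × 710.4 = 511.488 now. The target offers 511.488 and keeps 800 − 511.488 = 288.512.

511.49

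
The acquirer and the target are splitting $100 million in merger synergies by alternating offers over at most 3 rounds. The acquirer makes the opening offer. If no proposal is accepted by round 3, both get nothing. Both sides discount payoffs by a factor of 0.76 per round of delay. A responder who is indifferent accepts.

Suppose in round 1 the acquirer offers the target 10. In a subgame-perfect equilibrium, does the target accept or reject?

Round 3 (the acquirer proposes): the target will accept anything ≥ 0, so the acquirer offers 0 and keeps 100.
Round 2 (the target proposes): the acquirer can get 100 next round, worth 0.76 × 100 = 76 now, so the target offers 76, keeping 24.
So by rejecting in round 1, the target gets 24 next round, worth 0.76 × 24 = 18.24 now.
Offer 10 < 18.24, so the target rejects.

Reject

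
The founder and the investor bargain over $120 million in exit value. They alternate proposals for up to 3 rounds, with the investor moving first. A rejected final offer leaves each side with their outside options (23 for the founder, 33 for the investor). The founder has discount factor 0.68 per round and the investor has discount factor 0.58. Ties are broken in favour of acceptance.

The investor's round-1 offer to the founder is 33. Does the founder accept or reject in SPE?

Work out the founder's continuation value if the offer is rejected.
Round 3 (the investor proposes): the founder gets 23 if talks fail, so the investor offers 23 and keeps 97.
Round 2 (the founder proposes): the investor can get 97 next round, worth 0.58 × 97 = 56.26 now. The founder offers 56.26 and keeps 120 − 56.26 = 63.74.
So by rejecting in round 1, the founder gets 63.74 next round, worth 0.68 × 63.74 = 43.3432 now.
Offer 33 < 43.3432, so the founder rejects.

Reject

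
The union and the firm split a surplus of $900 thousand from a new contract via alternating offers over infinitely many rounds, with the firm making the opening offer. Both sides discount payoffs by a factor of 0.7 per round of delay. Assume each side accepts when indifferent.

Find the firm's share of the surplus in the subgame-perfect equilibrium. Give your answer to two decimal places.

529.41

Let x be the firm's share when the firm proposes and y be the union's share when the union proposes.
The union accepts iff offered ≥ 0.7·y, so x = 900 − 0.7y. Symmetrically y = 900 − 0.7x.
Substituting: x = 900 − 0.7(900 − 0.7x), giving x(1 − 0.7·0.7) = 900(1 − 0.7).
So x = 900 × 0.3 / 0.51 ≈ 529.4118, and the union receives 900 − x ≈ 370.5882.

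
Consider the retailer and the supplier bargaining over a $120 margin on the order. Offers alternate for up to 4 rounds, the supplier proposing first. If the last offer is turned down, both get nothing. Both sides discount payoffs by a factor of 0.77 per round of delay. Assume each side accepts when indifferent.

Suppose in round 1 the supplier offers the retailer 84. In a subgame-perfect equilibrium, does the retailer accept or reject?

Round 4 (the retailer proposes): rejection yields 0 for the supplier; the retailer offers 0 and keeps 120.
Round 3 (the supplier proposes): the retailer can get 120 next round, worth 0.77 × 120 = 92.4 now; the supplier offers that and keeps 27.6.
Round 2 (the retailer proposes): the supplier can get 27.6 next round, worth 0.77 × 27.6 = 21.252 now; the retailer offers that and keeps 98.748.
So by rejecting in round 1, the retailer gets 98.748 next round, worth 0.77 × 98.748 = 76.03596 now.
Offer 84 ≥ 76.03596, so the retailer accepts.

Accept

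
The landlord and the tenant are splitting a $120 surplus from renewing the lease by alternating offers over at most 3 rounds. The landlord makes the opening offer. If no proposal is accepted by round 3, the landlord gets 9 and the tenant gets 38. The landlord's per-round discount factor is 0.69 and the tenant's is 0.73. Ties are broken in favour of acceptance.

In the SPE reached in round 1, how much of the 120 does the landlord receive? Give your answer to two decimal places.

73.70

Round 3 (the landlord proposes): the tenant gets 38 if talks fail, so the landlord offers 38 and keeps 82.
Round 2 (the tenant proposes): the landlord can get 82 next round, worth 0.69 × 82 = 56.58 now; the tenant offers that and keeps 63.42.
Round 1 (the landlord proposes): the tenant can get 63.42 next round, worth 0.73 × 63.42 = 46.2966 now. The landlord offers 46.2966 and keeps 120 − 46.2966 = 73.7034.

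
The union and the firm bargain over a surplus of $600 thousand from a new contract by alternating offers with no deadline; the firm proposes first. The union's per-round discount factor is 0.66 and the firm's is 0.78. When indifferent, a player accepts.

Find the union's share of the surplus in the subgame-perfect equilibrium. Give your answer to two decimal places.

Let x be the firm's share when the firm proposes and y be the union's share when the union proposes.
The union accepts iff offered ≥ 0.66·y, so x = 600 − 0.66y. Symmetrically y = 600 − 0.78x.
Substituting: x = 600 − 0.66(600 − 0.78x), giving x(1 − 0.78·0.66) = 600(1 − 0.66).
So x = 600 × 0.34 / 0.4852 ≈ 420.4452, and the union receives 600 − x ≈ 179.5548.

179.55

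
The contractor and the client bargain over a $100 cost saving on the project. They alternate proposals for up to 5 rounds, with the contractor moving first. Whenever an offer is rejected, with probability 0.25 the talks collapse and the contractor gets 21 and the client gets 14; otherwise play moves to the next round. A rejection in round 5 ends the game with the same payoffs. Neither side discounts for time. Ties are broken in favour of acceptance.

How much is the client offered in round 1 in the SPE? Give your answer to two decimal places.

By backward induction:
Round 5 (the contractor proposes): the client gets 14 if talks fail, so the contractor offers 14 and keeps 86.
Round 4 (the client proposes): rejecting gives the contractor an expected 0.75 × 86 + 0.25 × 21 = 69.75, so the client offers 69.75, keeping 30.25.
Round 3 (the contractor proposes): rejecting gives the client an expected 0.75 × 30.25 + 0.25 × 14 = 26.1875; the contractor offers that and keeps 73.8125.
Round 2 (the client proposes): rejecting gives the contractor an expected 0.75 × 73.8125 + 0.25 × 21 = 60.609375; the client offers that and keeps 39.390625.
Round 1 (the contractor proposes): rejecting gives the client an expected 0.75 × 39.390625 + 0.25 × 14 = 33.04296875, so the contractor offers 33.04296875, keeping 66.95703125.

33.04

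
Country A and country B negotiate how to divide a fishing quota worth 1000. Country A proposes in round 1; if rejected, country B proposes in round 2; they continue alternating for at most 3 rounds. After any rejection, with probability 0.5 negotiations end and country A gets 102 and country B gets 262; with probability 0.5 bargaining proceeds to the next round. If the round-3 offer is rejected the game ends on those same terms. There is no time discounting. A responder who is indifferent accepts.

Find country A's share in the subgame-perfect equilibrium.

579

Round 3 (country A proposes): country B gets 262 if talks fail, so country A offers 262 and keeps 738.
Round 2 (country B proposes): rejecting gives country A an expected 0.5 × 738 + 0.5 × 102 = 420. Country B offers 420 and keeps 1000 − 420 = 580.
Round 1 (country A proposes): rejecting gives country B an expected 0.5 × 580 + 0.5 × 262 = 421. Country A offers 421 and keeps 1000 − 421 = 579.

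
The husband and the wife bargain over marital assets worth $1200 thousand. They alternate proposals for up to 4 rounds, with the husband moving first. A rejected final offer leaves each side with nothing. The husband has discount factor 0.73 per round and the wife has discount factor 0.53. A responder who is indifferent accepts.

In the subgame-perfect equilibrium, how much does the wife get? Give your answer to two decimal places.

417.79

By backward induction:
Round 4 (the wife proposes): rejection yields 0 for the husband; the wife offers 0 and keeps 1200.
Round 3 (the husband proposes): the wife can get 1200 next round, worth 0.53 × 1200 = 636 now. The husband offers 636 and keeps 1200 − 636 = 564.
Round 2 (the wife proposes): the husband can get 564 next round, worth 0.73 × 564 = 411.72 now, so the wife offers 411.72, keeping 788.28.
Round 1 (the husband proposes): the wife can get 788.28 next round, worth 0.53 × 788.28 = 417.7884 now, so the husband offers 417.7884, keeping 782.2116.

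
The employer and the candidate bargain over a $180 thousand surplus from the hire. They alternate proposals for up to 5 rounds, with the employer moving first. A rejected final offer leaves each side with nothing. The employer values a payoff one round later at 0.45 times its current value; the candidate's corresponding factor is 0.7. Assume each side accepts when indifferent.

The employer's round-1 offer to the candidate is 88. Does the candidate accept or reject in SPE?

Reject

Round 5 (the employer proposes): rejection yields 0 for the candidate; the employer offers 0 and keeps 180.
Round 4 (the candidate proposes): the employer can get 180 next round, worth 0.45 × 180 = 81 now; the candidate offers that and keeps 99.
Round 3 (the employer proposes): the candidate can get 99 next round, worth 0.7 × 99 = 69.3 now, so the employer offers 69.3, keeping 110.7.
Round 2 (the candidate proposes): the employer can get 110.7 next round, worth 0.45 × 110.7 = 49.815 now, so the candidate offers 49.815, keeping 130.185.
So by rejecting in round 1, the candidate gets 130.185 next round, worth 0.7 × 130.185 = 91.1295 now.
Offer 88 < 91.1295, so the candidate rejects.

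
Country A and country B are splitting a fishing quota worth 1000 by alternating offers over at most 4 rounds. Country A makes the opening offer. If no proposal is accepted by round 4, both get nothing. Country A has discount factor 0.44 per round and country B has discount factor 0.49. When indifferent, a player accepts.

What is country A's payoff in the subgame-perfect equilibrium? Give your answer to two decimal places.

Round 4 (country B proposes): rejection yields 0 for country A; country B offers 0 and keeps 1000.
Round 3 (country A proposes): country B can get 1000 next round, worth 0.49 × 1000 = 490 now; country A offers that and keeps 510.
Round 2 (country B proposes): country A can get 510 next round, worth 0.44 × 510 = 224.4 now. Country B offers 224.4 and keeps 1000 − 224.4 = 775.6.
Round 1 (country A proposes): country B can get 775.6 next round, worth 0.49 × 775.6 = 380.044 now; country A offers that and keeps 619.956.

619.96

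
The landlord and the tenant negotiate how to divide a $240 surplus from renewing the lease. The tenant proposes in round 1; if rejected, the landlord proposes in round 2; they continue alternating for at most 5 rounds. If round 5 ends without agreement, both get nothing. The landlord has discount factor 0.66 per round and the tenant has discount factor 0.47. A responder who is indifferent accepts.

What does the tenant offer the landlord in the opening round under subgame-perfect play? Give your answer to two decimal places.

109.99

Round 5 (the tenant proposes): the landlord will accept anything ≥ 0, so the tenant offers 0 and keeps 240.
Round 4 (the landlord proposes): the tenant can get 240 next round, worth 0.47 × 240 = 112.8 now. The landlord offers 112.8 and keeps 240 − 112.8 = 127.2.
Round 3 (the tenant proposes): the landlord can get 127.2 next round, worth 0.66 × 127.2 = 83.952 now, so the tenant offers 83.952, keeping 156.048.
Round 2 (the landlord proposes): the tenant can get 156.048 next round, worth 0.47 × 156.048 = 73.34256 now, so the landlord offers 73.34256, keeping 166.65744.
Round 1 (the tenant proposes): the landlord can get 166.65744 next round, worth 0.66 × 166.65744 = 109.9939104 now. The tenant offers 109.9939104 and keeps 240 − 109.9939104 = 130.0060896.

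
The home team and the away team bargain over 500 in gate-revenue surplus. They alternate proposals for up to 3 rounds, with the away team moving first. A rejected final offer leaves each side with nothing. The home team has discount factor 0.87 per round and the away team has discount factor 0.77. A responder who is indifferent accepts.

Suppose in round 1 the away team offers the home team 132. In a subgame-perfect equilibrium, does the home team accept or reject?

Accept

Round 3 (the away team proposes): the home team will accept anything ≥ 0, so the away team offers 0 and keeps 500.
Round 2 (the home team proposes): the away team can get 500 next round, worth 0.77 × 500 = 385 now; the home team offers that and keeps 115.
So by rejecting in round 1, the home team gets 115 next round, worth 0.87 × 115 = 100.05 now.
Offer 132 ≥ 100.05, so the home team accepts.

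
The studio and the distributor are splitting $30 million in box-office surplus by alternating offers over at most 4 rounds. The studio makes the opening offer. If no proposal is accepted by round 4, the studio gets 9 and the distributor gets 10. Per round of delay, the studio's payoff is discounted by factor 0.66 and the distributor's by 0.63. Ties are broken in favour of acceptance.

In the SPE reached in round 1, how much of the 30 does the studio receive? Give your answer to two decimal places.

By backward induction:
Round 4 (the distributor proposes): the studio gets 9 if talks fail, so the distributor offers 9 and keeps 21.
Round 3 (the studio proposes): the distributor can get 21 next round, worth 0.63 × 21 = 13.23 now. The studio offers 13.23 and keeps 30 − 13.23 = 16.77.
Round 2 (the distributor proposes): the studio can get 16.77 next round, worth 0.66 × 16.77 = 11.0682 now; the distributor offers that and keeps 18.9318.
Round 1 (the studio proposes): the distributor can get 18.9318 next round, worth 0.63 × 18.9318 = 11.927034 now. The studio offers 11.927034 and keeps 30 − 11.927034 = 18.072966.

18.07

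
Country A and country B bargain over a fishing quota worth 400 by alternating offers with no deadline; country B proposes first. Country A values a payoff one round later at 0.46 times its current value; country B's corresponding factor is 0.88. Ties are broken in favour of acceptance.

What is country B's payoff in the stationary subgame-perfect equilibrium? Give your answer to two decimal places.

When country B proposes, country A accepts any offer worth at least 0.46 times what country A would get by proposing next round; and vice versa.
This gives x = 400 − 0.46y and y = 400 − 0.88x, where x and y are each side's share when it proposes.
Hence (1 − 0.46·0.88)x = 400(1 − 0.46), i.e. 0.5952·x = 216.
x ≈ 362.9032; country A's share is 400 − x ≈ 37.0968.

362.90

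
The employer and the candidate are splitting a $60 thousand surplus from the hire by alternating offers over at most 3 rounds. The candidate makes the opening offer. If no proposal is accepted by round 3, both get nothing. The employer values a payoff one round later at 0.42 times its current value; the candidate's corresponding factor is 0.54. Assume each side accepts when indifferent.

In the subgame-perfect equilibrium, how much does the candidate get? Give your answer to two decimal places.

48.41

Round 3 (the candidate proposes): rejection yields 0 for the employer; the candidate offers 0 and keeps 60.
Round 2 (the employer proposes): the candidate can get 60 next round, worth 0.54 × 60 = 32.4 now. The employer offers 32.4 and keeps 60 − 32.4 = 27.6.
Round 1 (the candidate proposes): the employer can get 27.6 next round, worth 0.42 × 27.6 = 11.592 now. The candidate offers 11.592 and keeps 60 − 11.592 = 48.408.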